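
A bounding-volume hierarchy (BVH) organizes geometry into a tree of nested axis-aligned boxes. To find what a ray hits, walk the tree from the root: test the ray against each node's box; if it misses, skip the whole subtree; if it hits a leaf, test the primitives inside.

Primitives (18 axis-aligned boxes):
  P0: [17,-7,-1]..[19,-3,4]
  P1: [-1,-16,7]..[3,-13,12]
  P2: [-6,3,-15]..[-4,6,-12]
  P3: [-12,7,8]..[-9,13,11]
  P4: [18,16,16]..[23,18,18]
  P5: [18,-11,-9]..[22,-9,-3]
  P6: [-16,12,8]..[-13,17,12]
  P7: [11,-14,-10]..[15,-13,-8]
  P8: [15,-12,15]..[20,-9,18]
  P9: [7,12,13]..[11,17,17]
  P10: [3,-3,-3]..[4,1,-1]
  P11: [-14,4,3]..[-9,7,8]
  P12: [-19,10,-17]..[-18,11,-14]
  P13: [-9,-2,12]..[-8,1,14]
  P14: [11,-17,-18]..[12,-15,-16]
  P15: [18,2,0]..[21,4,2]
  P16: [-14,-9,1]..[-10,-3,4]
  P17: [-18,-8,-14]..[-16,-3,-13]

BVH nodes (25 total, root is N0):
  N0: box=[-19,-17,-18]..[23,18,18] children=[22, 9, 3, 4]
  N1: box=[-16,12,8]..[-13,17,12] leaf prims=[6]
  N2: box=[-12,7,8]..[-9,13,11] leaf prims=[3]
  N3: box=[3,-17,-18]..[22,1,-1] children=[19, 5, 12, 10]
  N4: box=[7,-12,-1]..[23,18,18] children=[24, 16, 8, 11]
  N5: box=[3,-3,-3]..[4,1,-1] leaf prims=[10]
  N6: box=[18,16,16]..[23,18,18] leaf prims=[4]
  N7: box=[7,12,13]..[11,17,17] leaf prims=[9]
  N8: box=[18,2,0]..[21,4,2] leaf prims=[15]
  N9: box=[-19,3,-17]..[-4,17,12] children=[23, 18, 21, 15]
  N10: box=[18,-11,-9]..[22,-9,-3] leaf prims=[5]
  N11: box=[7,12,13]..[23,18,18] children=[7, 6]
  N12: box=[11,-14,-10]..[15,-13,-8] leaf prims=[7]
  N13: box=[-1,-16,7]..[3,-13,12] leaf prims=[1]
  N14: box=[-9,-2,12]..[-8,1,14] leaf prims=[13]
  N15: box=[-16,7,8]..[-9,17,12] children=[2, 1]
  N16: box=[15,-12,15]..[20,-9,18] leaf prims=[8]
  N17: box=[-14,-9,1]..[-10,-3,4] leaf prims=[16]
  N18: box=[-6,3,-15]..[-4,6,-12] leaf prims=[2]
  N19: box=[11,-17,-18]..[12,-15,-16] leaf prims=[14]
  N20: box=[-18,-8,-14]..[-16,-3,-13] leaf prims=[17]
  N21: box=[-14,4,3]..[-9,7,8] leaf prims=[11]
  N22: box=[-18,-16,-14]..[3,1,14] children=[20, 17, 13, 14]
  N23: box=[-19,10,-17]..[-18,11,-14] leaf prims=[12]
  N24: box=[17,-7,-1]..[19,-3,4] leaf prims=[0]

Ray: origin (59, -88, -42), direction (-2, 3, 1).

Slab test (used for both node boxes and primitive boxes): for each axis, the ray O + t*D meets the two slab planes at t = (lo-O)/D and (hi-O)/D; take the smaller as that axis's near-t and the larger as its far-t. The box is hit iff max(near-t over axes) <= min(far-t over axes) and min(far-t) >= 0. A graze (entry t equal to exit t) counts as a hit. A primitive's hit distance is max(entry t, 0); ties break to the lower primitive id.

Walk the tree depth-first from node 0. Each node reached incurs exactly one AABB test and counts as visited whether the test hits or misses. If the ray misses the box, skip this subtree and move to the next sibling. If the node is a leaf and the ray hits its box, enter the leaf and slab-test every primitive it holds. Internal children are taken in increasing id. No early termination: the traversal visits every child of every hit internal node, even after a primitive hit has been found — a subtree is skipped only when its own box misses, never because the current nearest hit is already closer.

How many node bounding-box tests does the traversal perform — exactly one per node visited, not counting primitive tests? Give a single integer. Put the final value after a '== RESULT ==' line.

Walk:
N0 x:[18,39] y:[71/3,106/3] z:[24,60] -> hit [24,106/3], descend [3, 4, 9, 22]
  N3 x:[37/2,28] y:[71/3,89/3] z:[24,41] -> hit [24,28], descend [5, 10, 12, 19]
    N5 x:[55/2,28] y:[85/3,89/3] z:[39,41] -> miss, prune
    N10 x:[37/2,41/2] y:[77/3,79/3] z:[33,39] -> miss, prune
    N12 x:[22,24] y:[74/3,25] z:[32,34] -> miss, prune
    N19 x:[47/2,24] y:[71/3,73/3] z:[24,26] -> hit [24,24] leaf, test {P14@t=24}
  N4 x:[18,26] y:[76/3,106/3] z:[41,60] -> miss, prune
  N9 x:[63/2,39] y:[91/3,35] z:[25,54] -> hit [63/2,35], descend [15, 18, 21, 23]
    N15 x:[34,75/2] y:[95/3,35] z:[50,54] -> miss, prune
    N18 x:[63/2,65/2] y:[91/3,94/3] z:[27,30] -> miss, prune
    N21 x:[34,73/2] y:[92/3,95/3] z:[45,50] -> miss, prune
    N23 x:[77/2,39] y:[98/3,33] z:[25,28] -> miss, prune
  N22 x:[28,77/2] y:[24,89/3] z:[28,56] -> hit [28,89/3], descend [13, 14, 17, 20]
    N13 x:[28,30] y:[24,25] z:[49,54] -> miss, prune
    N14 x:[67/2,34] y:[86/3,89/3] z:[54,56] -> miss, prune
    N17 x:[69/2,73/2] y:[79/3,85/3] z:[43,46] -> miss, prune
    N20 x:[75/2,77/2] y:[80/3,85/3] z:[28,29] -> miss, prune

Summary -> nodes [0, 3, 5, 10, 12, 19, 4, 9, 15, 18, 21, 23, 22, 13, 14, 17, 20]; box-tests=17; leaf-entries=1; first=P14

== RESULT ==
17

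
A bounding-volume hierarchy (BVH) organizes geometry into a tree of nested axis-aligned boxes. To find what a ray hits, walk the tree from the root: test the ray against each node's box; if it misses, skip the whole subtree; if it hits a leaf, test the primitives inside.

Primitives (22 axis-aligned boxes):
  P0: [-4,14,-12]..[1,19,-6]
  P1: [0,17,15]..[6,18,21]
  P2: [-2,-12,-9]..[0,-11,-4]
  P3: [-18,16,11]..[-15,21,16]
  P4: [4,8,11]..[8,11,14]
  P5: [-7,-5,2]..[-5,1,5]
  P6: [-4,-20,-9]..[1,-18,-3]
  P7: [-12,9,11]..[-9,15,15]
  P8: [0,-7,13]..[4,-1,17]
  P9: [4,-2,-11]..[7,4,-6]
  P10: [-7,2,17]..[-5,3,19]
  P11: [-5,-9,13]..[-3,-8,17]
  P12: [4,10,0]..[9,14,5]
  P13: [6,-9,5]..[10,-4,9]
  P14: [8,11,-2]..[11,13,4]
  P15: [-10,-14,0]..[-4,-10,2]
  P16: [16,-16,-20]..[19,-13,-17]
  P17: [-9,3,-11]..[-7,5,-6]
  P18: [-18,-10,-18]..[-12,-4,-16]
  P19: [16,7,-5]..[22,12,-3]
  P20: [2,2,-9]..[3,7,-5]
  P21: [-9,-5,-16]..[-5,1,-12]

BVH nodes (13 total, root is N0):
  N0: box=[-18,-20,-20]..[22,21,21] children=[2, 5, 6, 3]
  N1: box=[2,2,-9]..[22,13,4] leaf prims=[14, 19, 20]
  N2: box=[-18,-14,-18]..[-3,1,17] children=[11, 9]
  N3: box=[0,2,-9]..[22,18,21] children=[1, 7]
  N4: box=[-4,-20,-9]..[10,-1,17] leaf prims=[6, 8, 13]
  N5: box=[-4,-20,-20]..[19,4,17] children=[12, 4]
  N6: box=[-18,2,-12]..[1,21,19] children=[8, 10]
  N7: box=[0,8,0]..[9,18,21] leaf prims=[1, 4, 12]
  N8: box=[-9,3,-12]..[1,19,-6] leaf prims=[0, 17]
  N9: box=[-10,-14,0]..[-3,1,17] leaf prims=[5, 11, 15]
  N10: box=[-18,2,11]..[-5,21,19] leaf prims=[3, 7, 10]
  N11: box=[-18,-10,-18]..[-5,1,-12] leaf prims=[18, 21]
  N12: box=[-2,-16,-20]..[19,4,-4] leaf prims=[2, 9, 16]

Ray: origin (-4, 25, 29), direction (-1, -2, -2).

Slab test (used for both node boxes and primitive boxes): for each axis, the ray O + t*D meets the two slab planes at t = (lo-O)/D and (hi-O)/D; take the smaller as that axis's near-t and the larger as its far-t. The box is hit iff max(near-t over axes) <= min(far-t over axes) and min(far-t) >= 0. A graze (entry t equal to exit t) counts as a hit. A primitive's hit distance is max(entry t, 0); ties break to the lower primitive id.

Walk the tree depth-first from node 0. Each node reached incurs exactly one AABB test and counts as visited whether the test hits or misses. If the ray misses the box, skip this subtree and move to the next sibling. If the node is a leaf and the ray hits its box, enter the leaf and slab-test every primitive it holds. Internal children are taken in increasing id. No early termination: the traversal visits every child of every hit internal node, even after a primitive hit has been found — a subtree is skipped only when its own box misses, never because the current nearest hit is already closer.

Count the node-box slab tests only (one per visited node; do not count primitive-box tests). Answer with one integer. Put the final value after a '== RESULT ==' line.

Traverse from the root:
N0 x:[-26,14] y:[2,45/2] z:[4,49/2] -> hit [4,14], descend [2, 3, 5, 6]
  N2 x:[-1,14] y:[12,39/2] z:[6,47/2] -> hit [12,14], descend [9, 11]
    N9 x:[-1,6] y:[12,39/2] z:[6,29/2] -> miss, prune
    N11 x:[1,14] y:[12,35/2] z:[41/2,47/2] -> miss, prune
  N3 x:[-26,-4] y:[7/2,23/2] z:[4,19] -> miss, prune
  N5 x:[-23,0] y:[21/2,45/2] z:[6,49/2] -> miss, prune
  N6 x:[-5,14] y:[2,23/2] z:[5,41/2] -> hit [5,23/2], descend [8, 10]
    N8 x:[-5,5] y:[3,11] z:[35/2,41/2] -> miss, prune
    N10 x:[1,14] y:[2,23/2] z:[5,9] -> hit [5,9] leaf, test {P3(miss), P7@t=7, P10(miss)}

9 AABB tests over nodes [0, 2, 9, 11, 3, 5, 6, 8, 10]; 1 leaf entered; closest P7.

== RESULT ==
9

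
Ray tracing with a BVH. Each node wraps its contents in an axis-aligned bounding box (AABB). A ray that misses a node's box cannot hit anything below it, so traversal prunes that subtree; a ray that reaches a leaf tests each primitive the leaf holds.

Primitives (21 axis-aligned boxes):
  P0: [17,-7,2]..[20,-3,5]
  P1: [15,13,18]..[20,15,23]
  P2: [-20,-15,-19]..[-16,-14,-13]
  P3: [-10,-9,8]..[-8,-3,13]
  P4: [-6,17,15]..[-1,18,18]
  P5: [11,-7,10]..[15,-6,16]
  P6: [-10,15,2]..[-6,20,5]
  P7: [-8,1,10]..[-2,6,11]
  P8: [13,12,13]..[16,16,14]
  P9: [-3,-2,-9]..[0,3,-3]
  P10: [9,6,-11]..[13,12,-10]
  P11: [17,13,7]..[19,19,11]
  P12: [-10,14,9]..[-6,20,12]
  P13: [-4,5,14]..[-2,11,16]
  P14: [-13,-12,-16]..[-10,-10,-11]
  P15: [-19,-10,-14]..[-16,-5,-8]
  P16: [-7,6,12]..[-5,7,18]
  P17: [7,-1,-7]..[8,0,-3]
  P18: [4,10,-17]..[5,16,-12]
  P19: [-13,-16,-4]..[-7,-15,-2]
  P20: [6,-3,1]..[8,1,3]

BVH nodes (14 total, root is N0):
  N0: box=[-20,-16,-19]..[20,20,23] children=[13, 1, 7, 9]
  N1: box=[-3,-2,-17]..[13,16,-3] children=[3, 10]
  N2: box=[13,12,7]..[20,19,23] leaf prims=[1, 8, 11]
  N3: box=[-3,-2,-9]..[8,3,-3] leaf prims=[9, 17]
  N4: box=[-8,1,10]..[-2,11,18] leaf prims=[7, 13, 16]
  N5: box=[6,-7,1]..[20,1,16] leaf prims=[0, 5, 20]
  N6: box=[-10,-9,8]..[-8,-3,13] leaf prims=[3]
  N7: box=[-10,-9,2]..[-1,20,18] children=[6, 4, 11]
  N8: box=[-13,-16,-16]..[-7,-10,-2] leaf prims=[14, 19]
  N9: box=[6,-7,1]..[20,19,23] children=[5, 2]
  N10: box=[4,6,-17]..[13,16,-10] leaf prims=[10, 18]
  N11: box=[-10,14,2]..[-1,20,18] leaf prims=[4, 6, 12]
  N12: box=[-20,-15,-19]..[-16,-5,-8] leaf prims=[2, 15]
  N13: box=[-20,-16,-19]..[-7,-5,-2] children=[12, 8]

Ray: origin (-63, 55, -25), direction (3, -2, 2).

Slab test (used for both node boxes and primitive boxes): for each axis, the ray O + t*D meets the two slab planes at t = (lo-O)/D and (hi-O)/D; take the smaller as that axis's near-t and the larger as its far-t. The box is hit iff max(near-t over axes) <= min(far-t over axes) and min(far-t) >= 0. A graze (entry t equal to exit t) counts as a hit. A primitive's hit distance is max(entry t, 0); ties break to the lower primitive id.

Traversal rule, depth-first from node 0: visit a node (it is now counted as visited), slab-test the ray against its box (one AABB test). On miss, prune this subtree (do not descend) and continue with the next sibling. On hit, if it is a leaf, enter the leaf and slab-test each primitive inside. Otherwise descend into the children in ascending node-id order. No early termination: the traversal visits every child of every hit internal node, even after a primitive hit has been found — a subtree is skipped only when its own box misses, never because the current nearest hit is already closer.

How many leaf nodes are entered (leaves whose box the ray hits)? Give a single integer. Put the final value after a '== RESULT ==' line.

Trace the traversal:
N0 x:[43/3,83/3] y:[35/2,71/2] z:[3,24] -> hit [35/2,24], descend [1, 7, 9, 13]
  N1 x:[20,76/3] y:[39/2,57/2] z:[4,11] -> miss, prune
  N7 x:[53/3,62/3] y:[35/2,32] z:[27/2,43/2] -> hit [53/3,62/3], descend [4, 6, 11]
    N4 x:[55/3,61/3] y:[22,27] z:[35/2,43/2] -> miss, prune
    N6 x:[53/3,55/3] y:[29,32] z:[33/2,19] -> miss, prune
    N11 x:[53/3,62/3] y:[35/2,41/2] z:[27/2,43/2] -> hit [53/3,41/2] leaf, test {P4(miss), P6(miss), P12@t=53/3}
  N9 x:[23,83/3] y:[18,31] z:[13,24] -> hit [23,24], descend [2, 5]
    N2 x:[76/3,83/3] y:[18,43/2] z:[16,24] -> miss, prune
    N5 x:[23,83/3] y:[27,31] z:[13,41/2] -> miss, prune
  N13 x:[43/3,56/3] y:[30,71/2] z:[3,23/2] -> miss, prune

Visited [0, 1, 7, 4, 6, 11, 9, 2, 5, 13]. Tests: 10 box, 1 leaf. Nearest: P12.

== RESULT ==
1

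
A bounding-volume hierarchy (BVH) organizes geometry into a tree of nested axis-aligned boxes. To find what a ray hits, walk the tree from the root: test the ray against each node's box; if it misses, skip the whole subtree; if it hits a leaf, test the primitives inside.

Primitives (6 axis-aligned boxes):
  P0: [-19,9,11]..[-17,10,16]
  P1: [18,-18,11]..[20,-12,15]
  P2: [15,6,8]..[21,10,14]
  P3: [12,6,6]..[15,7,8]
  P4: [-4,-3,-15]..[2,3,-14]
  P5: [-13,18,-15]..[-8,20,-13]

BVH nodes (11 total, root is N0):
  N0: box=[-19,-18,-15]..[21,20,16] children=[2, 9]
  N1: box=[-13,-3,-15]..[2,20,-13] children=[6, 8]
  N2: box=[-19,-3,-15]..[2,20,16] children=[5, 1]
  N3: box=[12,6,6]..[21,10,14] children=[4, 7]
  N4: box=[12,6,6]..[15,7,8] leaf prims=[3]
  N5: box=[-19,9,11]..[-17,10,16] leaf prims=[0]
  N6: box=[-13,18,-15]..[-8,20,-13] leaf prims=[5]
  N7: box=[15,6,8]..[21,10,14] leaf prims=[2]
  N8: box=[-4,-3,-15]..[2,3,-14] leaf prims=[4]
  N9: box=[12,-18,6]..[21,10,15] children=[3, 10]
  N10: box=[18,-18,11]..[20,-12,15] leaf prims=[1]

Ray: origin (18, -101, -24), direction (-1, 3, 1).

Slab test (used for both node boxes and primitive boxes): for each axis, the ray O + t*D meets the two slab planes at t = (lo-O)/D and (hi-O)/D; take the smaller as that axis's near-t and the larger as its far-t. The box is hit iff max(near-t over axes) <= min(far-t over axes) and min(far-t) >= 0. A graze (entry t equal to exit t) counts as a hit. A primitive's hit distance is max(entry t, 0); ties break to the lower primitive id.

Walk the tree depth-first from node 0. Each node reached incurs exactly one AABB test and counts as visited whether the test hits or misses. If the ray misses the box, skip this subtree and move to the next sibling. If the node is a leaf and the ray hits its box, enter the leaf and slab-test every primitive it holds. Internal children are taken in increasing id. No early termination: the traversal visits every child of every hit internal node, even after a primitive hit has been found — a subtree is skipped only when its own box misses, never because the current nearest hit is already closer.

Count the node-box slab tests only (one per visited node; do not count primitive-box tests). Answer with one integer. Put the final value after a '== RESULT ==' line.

Traverse from the root:
N0 x:[-3,37] y:[83/3,121/3] z:[9,40] -> hit [83/3,37], descend [2, 9]
  N2 x:[16,37] y:[98/3,121/3] z:[9,40] -> hit [98/3,37], descend [1, 5]
    N1 x:[16,31] y:[98/3,121/3] z:[9,11] -> miss, prune
    N5 x:[35,37] y:[110/3,37] z:[35,40] -> hit [110/3,37] leaf, test {P0@t=110/3}
  N9 x:[-3,6] y:[83/3,37] z:[30,39] -> miss, prune

5 AABB tests over nodes [0, 2, 1, 5, 9]; 1 leaf entered; closest P0.

== RESULT ==
5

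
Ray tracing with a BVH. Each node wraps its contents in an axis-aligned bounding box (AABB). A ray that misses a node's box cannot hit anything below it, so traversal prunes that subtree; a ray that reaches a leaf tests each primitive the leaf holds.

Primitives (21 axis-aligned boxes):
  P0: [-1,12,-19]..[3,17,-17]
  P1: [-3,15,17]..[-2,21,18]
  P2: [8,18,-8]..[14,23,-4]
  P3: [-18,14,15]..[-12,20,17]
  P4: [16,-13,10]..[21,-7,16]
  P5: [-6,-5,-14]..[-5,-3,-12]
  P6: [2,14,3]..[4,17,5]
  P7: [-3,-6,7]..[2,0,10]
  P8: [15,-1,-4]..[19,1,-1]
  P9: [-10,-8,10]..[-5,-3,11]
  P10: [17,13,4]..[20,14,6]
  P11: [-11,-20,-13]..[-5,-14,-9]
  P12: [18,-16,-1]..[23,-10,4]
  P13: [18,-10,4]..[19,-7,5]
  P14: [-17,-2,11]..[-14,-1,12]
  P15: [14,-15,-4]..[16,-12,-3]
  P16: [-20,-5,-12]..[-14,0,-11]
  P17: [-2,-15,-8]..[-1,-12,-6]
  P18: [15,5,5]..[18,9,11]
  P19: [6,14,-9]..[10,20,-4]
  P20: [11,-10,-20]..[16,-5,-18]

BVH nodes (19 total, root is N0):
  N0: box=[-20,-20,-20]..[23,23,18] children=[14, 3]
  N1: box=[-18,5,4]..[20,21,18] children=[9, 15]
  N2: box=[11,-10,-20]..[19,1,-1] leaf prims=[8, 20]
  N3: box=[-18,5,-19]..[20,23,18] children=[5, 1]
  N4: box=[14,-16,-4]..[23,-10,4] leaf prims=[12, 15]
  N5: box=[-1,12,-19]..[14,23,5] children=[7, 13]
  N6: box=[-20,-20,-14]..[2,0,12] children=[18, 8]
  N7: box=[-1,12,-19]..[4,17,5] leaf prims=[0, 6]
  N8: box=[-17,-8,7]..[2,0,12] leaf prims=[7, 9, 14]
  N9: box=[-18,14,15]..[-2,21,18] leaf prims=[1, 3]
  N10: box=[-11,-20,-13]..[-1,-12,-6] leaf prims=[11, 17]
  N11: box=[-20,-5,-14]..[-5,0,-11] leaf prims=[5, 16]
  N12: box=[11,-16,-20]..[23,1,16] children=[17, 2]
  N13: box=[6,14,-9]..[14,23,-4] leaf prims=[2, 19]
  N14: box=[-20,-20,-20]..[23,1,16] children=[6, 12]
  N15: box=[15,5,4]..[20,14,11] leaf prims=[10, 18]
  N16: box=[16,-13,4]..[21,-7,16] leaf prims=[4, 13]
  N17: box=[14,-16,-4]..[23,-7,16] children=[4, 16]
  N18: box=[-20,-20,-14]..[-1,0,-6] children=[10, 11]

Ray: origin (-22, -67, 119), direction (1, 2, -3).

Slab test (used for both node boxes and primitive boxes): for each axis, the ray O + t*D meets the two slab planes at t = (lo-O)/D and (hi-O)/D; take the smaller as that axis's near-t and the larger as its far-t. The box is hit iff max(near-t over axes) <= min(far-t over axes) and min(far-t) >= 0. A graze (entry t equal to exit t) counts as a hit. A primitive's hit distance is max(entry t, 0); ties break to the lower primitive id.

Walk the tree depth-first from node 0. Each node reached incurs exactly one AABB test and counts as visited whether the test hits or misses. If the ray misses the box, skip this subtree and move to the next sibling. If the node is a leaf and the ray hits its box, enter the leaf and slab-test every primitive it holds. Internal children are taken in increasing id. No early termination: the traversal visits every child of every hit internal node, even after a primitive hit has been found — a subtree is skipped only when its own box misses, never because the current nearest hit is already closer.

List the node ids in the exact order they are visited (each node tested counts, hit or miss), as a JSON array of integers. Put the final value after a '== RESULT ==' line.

Trace the traversal:
N0 x:[2,45] y:[47/2,45] z:[101/3,139/3] -> hit [101/3,45], descend [3, 14]
  N3 x:[4,42] y:[36,45] z:[101/3,46] -> hit [36,42], descend [1, 5]
    N1 x:[4,42] y:[36,44] z:[101/3,115/3] -> hit [36,115/3], descend [9, 15]
      N9 x:[4,20] y:[81/2,44] z:[101/3,104/3] -> miss, prune
      N15 x:[37,42] y:[36,81/2] z:[36,115/3] -> hit [37,115/3] leaf, test {P10(miss), P18@t=37}
    N5 x:[21,36] y:[79/2,45] z:[38,46] -> miss, prune
  N14 x:[2,45] y:[47/2,34] z:[103/3,139/3] -> miss, prune

7 AABB tests over nodes [0, 3, 1, 9, 15, 5, 14]; 1 leaf entered; closest P18.

== RESULT ==
[0, 3, 1, 9, 15, 5, 14]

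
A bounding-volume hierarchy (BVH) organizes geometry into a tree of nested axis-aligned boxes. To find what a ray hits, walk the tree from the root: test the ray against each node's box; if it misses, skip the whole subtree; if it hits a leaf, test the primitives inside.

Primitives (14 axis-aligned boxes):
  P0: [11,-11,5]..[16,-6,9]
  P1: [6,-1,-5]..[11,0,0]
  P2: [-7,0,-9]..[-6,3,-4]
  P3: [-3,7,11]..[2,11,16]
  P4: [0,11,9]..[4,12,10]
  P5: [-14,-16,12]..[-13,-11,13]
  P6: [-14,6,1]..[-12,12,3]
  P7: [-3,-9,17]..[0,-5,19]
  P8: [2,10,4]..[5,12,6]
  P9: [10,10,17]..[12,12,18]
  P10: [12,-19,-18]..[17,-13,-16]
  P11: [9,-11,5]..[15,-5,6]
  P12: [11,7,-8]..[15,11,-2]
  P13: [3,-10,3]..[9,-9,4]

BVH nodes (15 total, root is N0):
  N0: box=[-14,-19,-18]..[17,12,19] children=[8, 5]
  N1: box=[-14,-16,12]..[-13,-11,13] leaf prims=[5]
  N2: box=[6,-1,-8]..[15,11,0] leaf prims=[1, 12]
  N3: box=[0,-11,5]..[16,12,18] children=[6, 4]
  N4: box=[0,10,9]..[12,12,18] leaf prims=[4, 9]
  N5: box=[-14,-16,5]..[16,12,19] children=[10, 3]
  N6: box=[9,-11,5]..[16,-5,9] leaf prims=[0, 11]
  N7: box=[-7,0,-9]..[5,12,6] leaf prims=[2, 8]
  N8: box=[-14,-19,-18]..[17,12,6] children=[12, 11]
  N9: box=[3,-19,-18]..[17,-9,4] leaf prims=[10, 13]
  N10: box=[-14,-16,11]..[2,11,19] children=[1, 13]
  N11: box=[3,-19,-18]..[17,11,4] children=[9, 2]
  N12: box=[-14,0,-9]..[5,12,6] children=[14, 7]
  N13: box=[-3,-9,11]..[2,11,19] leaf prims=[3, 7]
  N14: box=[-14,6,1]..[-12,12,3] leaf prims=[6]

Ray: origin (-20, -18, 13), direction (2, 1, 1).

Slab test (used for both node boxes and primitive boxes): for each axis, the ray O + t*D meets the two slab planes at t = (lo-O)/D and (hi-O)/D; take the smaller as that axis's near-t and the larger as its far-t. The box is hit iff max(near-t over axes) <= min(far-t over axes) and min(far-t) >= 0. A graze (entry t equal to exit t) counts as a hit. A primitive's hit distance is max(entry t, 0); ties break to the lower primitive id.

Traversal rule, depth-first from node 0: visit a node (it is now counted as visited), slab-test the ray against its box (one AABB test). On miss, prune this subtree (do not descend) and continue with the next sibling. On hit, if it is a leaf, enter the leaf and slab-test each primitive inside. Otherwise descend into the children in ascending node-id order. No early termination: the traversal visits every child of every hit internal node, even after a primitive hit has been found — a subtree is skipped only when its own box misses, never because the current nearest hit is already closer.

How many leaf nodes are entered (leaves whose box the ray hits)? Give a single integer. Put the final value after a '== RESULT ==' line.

Trace the traversal:
N0 x:[3,37/2] y:[-1,30] z:[-31,6] -> hit [3,6], descend [5, 8]
  N5 x:[3,18] y:[2,30] z:[-8,6] -> hit [3,6], descend [3, 10]
    N3 x:[10,18] y:[7,30] z:[-8,5] -> miss, prune
    N10 x:[3,11] y:[2,29] z:[-2,6] -> hit [3,6], descend [1, 13]
      N1 x:[3,7/2] y:[2,7] z:[-1,0] -> miss, prune
      N13 x:[17/2,11] y:[9,29] z:[-2,6] -> miss, prune
  N8 x:[3,37/2] y:[-1,30] z:[-31,-7] -> miss, prune

7 AABB tests over nodes [0, 5, 3, 10, 1, 13, 8]; 0 leaves entered; closest miss.

== RESULT ==
0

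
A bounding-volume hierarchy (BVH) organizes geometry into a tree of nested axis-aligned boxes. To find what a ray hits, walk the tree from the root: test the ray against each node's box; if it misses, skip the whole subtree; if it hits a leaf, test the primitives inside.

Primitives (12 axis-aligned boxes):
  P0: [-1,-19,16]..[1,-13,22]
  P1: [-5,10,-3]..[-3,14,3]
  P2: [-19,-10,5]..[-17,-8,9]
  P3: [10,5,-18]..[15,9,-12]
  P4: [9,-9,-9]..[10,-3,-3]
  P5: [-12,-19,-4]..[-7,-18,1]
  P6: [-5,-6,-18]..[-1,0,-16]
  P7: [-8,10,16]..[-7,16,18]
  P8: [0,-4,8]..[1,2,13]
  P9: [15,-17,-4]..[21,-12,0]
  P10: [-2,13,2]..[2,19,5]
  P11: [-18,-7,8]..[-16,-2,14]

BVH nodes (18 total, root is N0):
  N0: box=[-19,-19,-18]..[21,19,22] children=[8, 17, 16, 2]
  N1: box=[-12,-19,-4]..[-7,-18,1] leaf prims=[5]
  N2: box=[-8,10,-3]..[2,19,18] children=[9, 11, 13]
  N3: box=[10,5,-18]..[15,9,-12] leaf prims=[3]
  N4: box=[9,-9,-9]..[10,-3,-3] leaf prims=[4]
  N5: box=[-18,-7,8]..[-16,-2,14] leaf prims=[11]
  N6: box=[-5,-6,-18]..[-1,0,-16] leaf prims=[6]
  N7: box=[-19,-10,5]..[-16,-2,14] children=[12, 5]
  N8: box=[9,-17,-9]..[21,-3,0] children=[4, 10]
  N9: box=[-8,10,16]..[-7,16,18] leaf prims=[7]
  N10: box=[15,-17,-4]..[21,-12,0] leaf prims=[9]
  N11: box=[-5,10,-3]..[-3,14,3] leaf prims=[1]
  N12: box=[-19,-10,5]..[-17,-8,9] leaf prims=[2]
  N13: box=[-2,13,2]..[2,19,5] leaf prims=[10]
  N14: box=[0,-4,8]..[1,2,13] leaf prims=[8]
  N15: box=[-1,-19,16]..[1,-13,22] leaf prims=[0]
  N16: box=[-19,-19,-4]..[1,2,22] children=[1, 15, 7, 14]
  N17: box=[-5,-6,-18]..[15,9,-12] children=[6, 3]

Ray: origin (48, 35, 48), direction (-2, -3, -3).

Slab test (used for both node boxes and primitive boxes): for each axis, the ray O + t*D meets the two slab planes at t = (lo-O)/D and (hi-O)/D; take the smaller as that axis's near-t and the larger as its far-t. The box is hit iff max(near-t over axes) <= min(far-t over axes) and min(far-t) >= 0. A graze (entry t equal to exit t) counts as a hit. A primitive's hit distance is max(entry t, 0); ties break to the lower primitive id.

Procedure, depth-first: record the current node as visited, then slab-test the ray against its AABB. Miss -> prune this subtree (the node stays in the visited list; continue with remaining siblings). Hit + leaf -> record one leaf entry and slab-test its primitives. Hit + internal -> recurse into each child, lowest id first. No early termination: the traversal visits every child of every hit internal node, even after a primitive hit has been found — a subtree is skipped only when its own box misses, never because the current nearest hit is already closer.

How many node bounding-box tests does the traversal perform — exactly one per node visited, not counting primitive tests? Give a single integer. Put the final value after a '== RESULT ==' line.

Walk:
N0 x:[27/2,67/2] y:[16/3,18] z:[26/3,22] -> hit [27/2,18], descend [2, 8, 16, 17]
  N2 x:[23,28] y:[16/3,25/3] z:[10,17] -> miss, prune
  N8 x:[27/2,39/2] y:[38/3,52/3] z:[16,19] -> hit [16,52/3], descend [4, 10]
    N4 x:[19,39/2] y:[38/3,44/3] z:[17,19] -> miss, prune
    N10 x:[27/2,33/2] y:[47/3,52/3] z:[16,52/3] -> hit [16,33/2] leaf, test {P9@t=16}
  N16 x:[47/2,67/2] y:[11,18] z:[26/3,52/3] -> miss, prune
  N17 x:[33/2,53/2] y:[26/3,41/3] z:[20,22] -> miss, prune

Summary -> nodes [0, 2, 8, 4, 10, 16, 17]; box-tests=7; leaf-entries=1; first=P9

== RESULT ==
7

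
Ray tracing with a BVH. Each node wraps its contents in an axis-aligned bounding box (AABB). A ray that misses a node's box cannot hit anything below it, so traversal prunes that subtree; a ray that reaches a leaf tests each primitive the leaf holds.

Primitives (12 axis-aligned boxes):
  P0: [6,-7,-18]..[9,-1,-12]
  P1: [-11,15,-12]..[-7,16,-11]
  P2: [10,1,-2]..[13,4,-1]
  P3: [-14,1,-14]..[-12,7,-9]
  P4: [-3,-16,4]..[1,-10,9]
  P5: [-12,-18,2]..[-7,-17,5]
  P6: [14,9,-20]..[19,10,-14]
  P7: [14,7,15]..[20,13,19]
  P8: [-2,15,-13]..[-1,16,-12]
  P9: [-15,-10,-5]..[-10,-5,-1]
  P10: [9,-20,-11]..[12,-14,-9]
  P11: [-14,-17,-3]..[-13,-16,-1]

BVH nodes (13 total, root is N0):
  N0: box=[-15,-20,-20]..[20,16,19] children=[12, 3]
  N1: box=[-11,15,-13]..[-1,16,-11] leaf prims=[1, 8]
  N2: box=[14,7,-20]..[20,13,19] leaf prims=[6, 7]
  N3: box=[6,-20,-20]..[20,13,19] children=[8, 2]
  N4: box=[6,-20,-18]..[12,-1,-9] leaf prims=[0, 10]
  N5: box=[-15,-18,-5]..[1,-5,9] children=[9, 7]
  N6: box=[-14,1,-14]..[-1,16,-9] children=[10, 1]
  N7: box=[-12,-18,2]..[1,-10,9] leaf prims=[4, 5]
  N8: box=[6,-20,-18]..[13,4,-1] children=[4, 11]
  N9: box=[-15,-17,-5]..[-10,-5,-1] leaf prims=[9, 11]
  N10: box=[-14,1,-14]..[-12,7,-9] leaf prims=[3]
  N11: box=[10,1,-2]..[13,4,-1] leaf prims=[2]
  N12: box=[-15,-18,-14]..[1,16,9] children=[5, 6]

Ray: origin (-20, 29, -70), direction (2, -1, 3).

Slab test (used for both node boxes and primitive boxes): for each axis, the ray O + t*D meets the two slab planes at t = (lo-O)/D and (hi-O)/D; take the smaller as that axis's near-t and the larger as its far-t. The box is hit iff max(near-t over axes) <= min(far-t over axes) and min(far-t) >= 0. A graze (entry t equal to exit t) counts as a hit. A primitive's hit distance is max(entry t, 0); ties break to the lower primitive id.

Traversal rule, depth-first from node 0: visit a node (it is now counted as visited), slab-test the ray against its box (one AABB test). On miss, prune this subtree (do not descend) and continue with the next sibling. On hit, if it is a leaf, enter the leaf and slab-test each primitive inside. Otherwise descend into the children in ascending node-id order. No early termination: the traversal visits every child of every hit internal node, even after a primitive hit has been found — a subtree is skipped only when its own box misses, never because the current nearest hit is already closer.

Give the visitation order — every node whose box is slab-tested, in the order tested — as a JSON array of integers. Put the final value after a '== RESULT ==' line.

Walk:
N0 x:[5/2,20] y:[13,49] z:[50/3,89/3] -> hit [50/3,20], descend [3, 12]
  N3 x:[13,20] y:[16,49] z:[50/3,89/3] -> hit [50/3,20], descend [2, 8]
    N2 x:[17,20] y:[16,22] z:[50/3,89/3] -> hit [17,20] leaf, test {P6(miss), P7(miss)}
    N8 x:[13,33/2] y:[25,49] z:[52/3,23] -> miss, prune
  N12 x:[5/2,21/2] y:[13,47] z:[56/3,79/3] -> miss, prune

Summary -> nodes [0, 3, 2, 8, 12]; box-tests=5; leaf-entries=1; first=miss

== RESULT ==
[0, 3, 2, 8, 12]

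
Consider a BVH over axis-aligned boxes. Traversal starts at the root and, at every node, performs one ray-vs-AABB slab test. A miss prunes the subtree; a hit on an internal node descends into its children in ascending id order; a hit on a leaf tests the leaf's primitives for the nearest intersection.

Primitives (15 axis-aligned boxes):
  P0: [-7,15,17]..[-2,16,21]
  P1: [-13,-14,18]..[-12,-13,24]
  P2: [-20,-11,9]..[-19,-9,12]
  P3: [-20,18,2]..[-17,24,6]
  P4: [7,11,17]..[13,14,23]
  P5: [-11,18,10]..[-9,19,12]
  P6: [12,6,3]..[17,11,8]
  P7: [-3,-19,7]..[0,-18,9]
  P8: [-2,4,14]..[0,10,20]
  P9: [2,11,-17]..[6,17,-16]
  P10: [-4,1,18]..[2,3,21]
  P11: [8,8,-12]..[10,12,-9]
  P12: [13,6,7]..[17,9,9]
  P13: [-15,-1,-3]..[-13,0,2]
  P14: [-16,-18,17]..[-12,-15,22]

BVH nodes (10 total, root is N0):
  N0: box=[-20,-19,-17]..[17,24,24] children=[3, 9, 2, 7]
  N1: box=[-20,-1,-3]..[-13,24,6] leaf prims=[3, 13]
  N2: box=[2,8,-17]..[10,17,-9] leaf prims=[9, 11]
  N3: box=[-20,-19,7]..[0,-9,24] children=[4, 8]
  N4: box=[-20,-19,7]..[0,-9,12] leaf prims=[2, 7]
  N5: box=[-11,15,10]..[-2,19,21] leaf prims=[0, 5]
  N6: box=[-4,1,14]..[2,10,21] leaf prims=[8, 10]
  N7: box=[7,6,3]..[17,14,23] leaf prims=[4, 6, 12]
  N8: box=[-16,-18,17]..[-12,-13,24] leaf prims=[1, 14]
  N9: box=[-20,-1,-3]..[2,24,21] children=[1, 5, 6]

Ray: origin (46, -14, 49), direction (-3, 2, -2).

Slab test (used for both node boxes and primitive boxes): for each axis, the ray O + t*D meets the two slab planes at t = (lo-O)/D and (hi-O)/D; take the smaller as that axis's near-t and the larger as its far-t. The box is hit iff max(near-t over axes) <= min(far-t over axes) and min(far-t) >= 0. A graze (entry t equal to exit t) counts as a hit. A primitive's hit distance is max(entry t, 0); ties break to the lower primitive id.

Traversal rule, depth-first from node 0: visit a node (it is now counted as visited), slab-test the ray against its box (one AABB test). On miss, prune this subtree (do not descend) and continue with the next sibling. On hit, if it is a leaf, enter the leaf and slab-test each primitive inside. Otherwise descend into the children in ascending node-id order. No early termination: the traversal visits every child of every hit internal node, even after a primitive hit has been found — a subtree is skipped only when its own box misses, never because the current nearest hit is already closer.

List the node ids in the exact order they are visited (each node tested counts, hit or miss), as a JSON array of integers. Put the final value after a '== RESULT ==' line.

Trace the traversal:
N0 x:[29/3,22] y:[-5/2,19] z:[25/2,33] -> hit [25/2,19], descend [2, 3, 7, 9]
  N2 x:[12,44/3] y:[11,31/2] z:[29,33] -> miss, prune
  N3 x:[46/3,22] y:[-5/2,5/2] z:[25/2,21] -> miss, prune
  N7 x:[29/3,13] y:[10,14] z:[13,23] -> hit [13,13] leaf, test {P4@t=13, P6(miss), P12(miss)}
  N9 x:[44/3,22] y:[13/2,19] z:[14,26] -> hit [44/3,19], descend [1, 5, 6]
    N1 x:[59/3,22] y:[13/2,19] z:[43/2,26] -> miss, prune
    N5 x:[16,19] y:[29/2,33/2] z:[14,39/2] -> hit [16,33/2] leaf, test {P0(miss), P5(miss)}
    N6 x:[44/3,50/3] y:[15/2,12] z:[14,35/2] -> miss, prune

Summary -> nodes [0, 2, 3, 7, 9, 1, 5, 6]; box-tests=8; leaf-entries=2; first=P4

== RESULT ==
[0, 2, 3, 7, 9, 1, 5, 6]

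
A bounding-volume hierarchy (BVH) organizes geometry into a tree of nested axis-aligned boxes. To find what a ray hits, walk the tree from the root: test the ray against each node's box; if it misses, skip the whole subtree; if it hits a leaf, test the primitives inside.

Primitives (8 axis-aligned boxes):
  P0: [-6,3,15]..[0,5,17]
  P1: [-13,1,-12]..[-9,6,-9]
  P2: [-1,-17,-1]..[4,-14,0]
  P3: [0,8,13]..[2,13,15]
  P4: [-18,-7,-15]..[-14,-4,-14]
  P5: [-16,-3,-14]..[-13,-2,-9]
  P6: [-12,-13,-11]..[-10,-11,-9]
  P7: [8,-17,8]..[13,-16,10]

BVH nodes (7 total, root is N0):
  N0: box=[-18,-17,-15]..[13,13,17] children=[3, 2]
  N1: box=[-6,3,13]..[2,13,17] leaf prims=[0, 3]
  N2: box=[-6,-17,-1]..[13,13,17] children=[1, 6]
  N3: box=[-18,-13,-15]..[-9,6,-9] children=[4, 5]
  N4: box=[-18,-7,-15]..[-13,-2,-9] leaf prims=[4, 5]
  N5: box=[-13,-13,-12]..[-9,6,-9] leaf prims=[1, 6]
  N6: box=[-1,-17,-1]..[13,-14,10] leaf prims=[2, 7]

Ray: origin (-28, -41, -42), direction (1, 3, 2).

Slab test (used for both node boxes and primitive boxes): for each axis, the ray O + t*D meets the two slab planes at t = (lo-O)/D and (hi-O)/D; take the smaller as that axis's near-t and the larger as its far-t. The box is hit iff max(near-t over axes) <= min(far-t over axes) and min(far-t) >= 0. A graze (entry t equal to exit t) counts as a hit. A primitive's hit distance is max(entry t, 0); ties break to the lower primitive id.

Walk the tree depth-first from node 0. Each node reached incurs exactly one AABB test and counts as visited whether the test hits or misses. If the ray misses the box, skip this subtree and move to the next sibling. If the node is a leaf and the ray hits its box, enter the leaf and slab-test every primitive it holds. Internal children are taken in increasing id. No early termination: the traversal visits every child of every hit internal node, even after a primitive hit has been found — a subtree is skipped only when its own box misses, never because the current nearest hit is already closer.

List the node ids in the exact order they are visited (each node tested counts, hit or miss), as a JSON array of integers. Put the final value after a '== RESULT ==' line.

Walk:
N0 x:[10,41] y:[8,18] z:[27/2,59/2] -> hit [27/2,18], descend [2, 3]
  N2 x:[22,41] y:[8,18] z:[41/2,59/2] -> miss, prune
  N3 x:[10,19] y:[28/3,47/3] z:[27/2,33/2] -> hit [27/2,47/3], descend [4, 5]
    N4 x:[10,15] y:[34/3,13] z:[27/2,33/2] -> miss, prune
    N5 x:[15,19] y:[28/3,47/3] z:[15,33/2] -> hit [15,47/3] leaf, test {P1@t=15, P6(miss)}

5 AABB tests over nodes [0, 2, 3, 4, 5]; 1 leaf entered; closest P1.

== RESULT ==
[0, 2, 3, 4, 5]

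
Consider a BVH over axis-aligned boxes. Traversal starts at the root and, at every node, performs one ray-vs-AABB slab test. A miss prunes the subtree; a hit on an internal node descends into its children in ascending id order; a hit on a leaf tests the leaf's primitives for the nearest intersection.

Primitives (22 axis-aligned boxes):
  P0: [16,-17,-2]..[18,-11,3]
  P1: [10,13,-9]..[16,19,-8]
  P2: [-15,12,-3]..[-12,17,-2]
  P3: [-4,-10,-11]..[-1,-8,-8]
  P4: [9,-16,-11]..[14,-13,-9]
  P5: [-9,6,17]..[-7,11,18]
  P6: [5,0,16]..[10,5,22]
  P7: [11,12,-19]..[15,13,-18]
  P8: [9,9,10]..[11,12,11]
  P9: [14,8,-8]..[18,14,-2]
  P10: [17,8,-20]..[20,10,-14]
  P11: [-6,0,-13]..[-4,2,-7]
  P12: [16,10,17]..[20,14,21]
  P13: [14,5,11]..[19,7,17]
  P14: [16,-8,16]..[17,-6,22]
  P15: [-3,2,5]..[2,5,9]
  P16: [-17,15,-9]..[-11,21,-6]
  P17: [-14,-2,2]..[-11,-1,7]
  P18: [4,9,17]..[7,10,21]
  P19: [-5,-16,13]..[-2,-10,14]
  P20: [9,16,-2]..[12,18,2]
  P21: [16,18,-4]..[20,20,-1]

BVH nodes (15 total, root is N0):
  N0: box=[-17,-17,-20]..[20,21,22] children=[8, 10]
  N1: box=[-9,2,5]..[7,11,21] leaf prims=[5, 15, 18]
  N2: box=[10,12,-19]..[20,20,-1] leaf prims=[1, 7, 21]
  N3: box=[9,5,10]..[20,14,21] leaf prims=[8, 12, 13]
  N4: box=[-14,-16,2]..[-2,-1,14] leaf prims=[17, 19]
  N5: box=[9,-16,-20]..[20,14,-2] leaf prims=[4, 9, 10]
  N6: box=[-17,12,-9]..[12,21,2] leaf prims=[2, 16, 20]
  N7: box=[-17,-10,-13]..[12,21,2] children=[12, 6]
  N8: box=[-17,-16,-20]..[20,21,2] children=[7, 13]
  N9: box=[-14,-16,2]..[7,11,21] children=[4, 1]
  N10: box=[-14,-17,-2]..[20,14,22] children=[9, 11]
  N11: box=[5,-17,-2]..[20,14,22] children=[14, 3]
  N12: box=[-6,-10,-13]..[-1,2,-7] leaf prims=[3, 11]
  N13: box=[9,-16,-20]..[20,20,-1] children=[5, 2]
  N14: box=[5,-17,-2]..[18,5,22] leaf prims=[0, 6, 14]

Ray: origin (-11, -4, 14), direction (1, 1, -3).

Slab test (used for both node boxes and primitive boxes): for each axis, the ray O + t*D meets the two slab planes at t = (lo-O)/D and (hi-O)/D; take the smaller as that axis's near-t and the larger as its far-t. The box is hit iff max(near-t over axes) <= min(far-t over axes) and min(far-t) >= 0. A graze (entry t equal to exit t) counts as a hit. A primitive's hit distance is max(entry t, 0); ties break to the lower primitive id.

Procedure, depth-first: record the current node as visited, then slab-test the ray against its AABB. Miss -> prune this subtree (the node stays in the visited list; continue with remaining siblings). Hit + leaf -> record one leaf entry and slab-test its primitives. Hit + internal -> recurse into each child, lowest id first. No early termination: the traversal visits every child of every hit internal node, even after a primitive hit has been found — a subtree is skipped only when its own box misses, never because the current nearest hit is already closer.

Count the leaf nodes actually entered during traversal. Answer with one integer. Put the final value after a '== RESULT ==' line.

Trace the traversal:
N0 x:[-6,31] y:[-13,25] z:[-8/3,34/3] -> hit [-8/3,34/3], descend [8, 10]
  N8 x:[-6,31] y:[-12,25] z:[4,34/3] -> hit [4,34/3], descend [7, 13]
    N7 x:[-6,23] y:[-6,25] z:[4,9] -> hit [4,9], descend [6, 12]
      N6 x:[-6,23] y:[16,25] z:[4,23/3] -> miss, prune
      N12 x:[5,10] y:[-6,6] z:[7,9] -> miss, prune
    N13 x:[20,31] y:[-12,24] z:[5,34/3] -> miss, prune
  N10 x:[-3,31] y:[-13,18] z:[-8/3,16/3] -> hit [-8/3,16/3], descend [9, 11]
    N9 x:[-3,18] y:[-12,15] z:[-7/3,4] -> hit [-7/3,4], descend [1, 4]
      N1 x:[2,18] y:[6,15] z:[-7/3,3] -> miss, prune
      N4 x:[-3,9] y:[-12,3] z:[0,4] -> hit [0,3] leaf, test {P17(miss), P19(miss)}
    N11 x:[16,31] y:[-13,18] z:[-8/3,16/3] -> miss, prune

Summary -> nodes [0, 8, 7, 6, 12, 13, 10, 9, 1, 4, 11]; box-tests=11; leaf-entries=1; first=miss

== RESULT ==
1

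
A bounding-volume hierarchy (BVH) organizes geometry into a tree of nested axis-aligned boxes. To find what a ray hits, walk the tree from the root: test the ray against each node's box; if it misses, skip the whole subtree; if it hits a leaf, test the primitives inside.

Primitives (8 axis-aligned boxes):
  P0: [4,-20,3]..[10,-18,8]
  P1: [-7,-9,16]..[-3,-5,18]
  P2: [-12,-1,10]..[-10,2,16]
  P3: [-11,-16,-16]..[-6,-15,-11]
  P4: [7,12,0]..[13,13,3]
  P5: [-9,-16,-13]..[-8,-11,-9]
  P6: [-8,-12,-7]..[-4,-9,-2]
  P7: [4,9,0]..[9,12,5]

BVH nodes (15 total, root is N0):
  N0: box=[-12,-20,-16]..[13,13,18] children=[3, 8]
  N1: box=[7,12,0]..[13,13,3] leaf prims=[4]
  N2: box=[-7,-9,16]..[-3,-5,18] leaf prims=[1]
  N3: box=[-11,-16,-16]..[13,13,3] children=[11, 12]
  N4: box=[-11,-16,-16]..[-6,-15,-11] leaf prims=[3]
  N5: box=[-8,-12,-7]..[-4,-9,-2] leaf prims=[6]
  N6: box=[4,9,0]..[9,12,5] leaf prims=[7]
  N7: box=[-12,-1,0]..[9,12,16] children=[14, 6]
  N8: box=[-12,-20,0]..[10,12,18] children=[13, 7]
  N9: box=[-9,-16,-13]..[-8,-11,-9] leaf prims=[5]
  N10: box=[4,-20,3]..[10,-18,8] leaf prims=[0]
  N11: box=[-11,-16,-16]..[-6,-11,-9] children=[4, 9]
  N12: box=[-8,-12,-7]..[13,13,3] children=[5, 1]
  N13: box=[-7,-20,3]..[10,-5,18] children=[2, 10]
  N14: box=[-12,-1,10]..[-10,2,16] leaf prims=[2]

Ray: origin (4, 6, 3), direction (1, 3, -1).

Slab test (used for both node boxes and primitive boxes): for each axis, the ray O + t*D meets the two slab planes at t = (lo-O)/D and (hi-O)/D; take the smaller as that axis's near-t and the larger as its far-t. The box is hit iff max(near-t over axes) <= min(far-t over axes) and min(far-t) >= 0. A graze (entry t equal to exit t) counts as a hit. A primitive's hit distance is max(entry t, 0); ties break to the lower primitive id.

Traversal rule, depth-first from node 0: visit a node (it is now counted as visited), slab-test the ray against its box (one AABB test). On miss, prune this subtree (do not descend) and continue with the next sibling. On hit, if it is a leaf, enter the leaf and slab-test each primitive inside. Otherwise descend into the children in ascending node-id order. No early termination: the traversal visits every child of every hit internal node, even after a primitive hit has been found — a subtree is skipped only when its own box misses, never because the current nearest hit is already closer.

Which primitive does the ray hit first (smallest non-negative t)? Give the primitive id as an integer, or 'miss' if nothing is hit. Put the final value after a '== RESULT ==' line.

Trace the traversal:
N0 x:[-16,9] y:[-26/3,7/3] z:[-15,19] -> hit [-26/3,7/3], descend [3, 8]
  N3 x:[-15,9] y:[-22/3,7/3] z:[0,19] -> hit [0,7/3], descend [11, 12]
    N11 x:[-15,-10] y:[-22/3,-17/3] z:[12,19] -> miss, prune
    N12 x:[-12,9] y:[-6,7/3] z:[0,10] -> hit [0,7/3], descend [1, 5]
      N1 x:[3,9] y:[2,7/3] z:[0,3] -> miss, prune
      N5 x:[-12,-8] y:[-6,-5] z:[5,10] -> miss, prune
  N8 x:[-16,6] y:[-26/3,2] z:[-15,3] -> hit [-26/3,2], descend [7, 13]
    N7 x:[-16,5] y:[-7/3,2] z:[-13,3] -> hit [-7/3,2], descend [6, 14]
      N6 x:[0,5] y:[1,2] z:[-2,3] -> hit [1,2] leaf, test {P7@t=1}
      N14 x:[-16,-14] y:[-7/3,-4/3] z:[-13,-7] -> miss, prune
    N13 x:[-11,6] y:[-26/3,-11/3] z:[-15,0] -> miss, prune

Visited [0, 3, 11, 12, 1, 5, 8, 7, 6, 14, 13]. Tests: 11 box, 1 leaf. Nearest: P7.

== RESULT ==
7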